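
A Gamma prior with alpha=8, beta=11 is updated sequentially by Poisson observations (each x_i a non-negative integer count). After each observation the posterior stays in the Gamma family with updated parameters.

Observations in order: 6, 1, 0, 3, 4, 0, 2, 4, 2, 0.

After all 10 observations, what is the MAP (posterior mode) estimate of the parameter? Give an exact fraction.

obs 1: x=6 → posterior Gamma(14, 12)
obs 2: x=1 → posterior Gamma(15, 13)
obs 3: x=0 → posterior Gamma(15, 14)
obs 4: x=3 → posterior Gamma(18, 15)
obs 5: x=4 → posterior Gamma(22, 16)
obs 6: x=0 → posterior Gamma(22, 17)
obs 7: x=2 → posterior Gamma(24, 18)
obs 8: x=4 → posterior Gamma(28, 19)
obs 9: x=2 → posterior Gamma(30, 20)
obs 10: x=0 → posterior Gamma(30, 21)

29/21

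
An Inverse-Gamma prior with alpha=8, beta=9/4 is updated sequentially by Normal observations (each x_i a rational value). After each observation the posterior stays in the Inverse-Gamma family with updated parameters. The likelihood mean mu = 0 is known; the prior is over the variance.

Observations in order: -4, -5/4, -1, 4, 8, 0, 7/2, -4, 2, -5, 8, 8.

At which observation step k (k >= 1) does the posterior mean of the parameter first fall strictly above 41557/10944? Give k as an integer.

k = 5

obs 1: x=-4 → posterior Inverse-Gamma(17/2, 41/4)
obs 2: x=-5/4 → posterior Inverse-Gamma(9, 353/32)
obs 3: x=-1 → posterior Inverse-Gamma(19/2, 369/32)
obs 4: x=4 → posterior Inverse-Gamma(10, 625/32)
obs 5: x=8 → posterior Inverse-Gamma(21/2, 1649/32)
obs 6: x=0 → posterior Inverse-Gamma(11, 1649/32)
obs 7: x=7/2 → posterior Inverse-Gamma(23/2, 1845/32)
obs 8: x=-4 → posterior Inverse-Gamma(12, 2101/32)
obs 9: x=2 → posterior Inverse-Gamma(25/2, 2165/32)
obs 10: x=-5 → posterior Inverse-Gamma(13, 2565/32)
obs 11: x=8 → posterior Inverse-Gamma(27/2, 3589/32)
obs 12: x=8 → posterior Inverse-Gamma(14, 4613/32)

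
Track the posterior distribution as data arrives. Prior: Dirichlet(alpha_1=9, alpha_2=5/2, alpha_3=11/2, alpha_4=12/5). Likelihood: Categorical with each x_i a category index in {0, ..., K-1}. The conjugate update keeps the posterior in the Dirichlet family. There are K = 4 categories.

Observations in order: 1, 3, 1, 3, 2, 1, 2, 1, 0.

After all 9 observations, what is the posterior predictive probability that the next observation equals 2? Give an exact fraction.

75/284

obs 1: x=1 → posterior Dirichlet(9, 7/2, 11/2, 12/5)
obs 2: x=3 → posterior Dirichlet(9, 7/2, 11/2, 17/5)
obs 3: x=1 → posterior Dirichlet(9, 9/2, 11/2, 17/5)
obs 4: x=3 → posterior Dirichlet(9, 9/2, 11/2, 22/5)
obs 5: x=2 → posterior Dirichlet(9, 9/2, 13/2, 22/5)
obs 6: x=1 → posterior Dirichlet(9, 11/2, 13/2, 22/5)
obs 7: x=2 → posterior Dirichlet(9, 11/2, 15/2, 22/5)
obs 8: x=1 → posterior Dirichlet(9, 13/2, 15/2, 22/5)
obs 9: x=0 → posterior Dirichlet(10, 13/2, 15/2, 22/5)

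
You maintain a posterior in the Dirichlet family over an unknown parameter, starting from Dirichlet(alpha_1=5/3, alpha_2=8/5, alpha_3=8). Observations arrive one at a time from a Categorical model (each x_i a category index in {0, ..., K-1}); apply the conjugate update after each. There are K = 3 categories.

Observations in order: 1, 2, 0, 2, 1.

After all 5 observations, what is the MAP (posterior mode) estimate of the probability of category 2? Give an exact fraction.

135/199

obs 1: x=1 → posterior Dirichlet(5/3, 13/5, 8)
obs 2: x=2 → posterior Dirichlet(5/3, 13/5, 9)
obs 3: x=0 → posterior Dirichlet(8/3, 13/5, 9)
obs 4: x=2 → posterior Dirichlet(8/3, 13/5, 10)
obs 5: x=1 → posterior Dirichlet(8/3, 18/5, 10)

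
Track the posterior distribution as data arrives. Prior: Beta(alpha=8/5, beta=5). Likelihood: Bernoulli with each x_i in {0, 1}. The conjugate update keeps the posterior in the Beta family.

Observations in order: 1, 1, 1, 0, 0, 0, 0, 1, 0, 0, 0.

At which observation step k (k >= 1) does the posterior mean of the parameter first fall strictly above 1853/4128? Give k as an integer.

k = 3

obs 1: x=1 → posterior Beta(13/5, 5)
obs 2: x=1 → posterior Beta(18/5, 5)
obs 3: x=1 → posterior Beta(23/5, 5)
obs 4: x=0 → posterior Beta(23/5, 6)
obs 5: x=0 → posterior Beta(23/5, 7)
obs 6: x=0 → posterior Beta(23/5, 8)
obs 7: x=0 → posterior Beta(23/5, 9)
obs 8: x=1 → posterior Beta(28/5, 9)
obs 9: x=0 → posterior Beta(28/5, 10)
obs 10: x=0 → posterior Beta(28/5, 11)
obs 11: x=0 → posterior Beta(28/5, 12)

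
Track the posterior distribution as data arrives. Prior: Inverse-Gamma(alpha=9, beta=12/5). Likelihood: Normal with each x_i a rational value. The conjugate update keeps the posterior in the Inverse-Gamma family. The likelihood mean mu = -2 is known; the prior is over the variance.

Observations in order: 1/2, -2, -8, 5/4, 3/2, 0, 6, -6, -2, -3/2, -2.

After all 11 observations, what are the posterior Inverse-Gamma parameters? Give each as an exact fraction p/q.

obs 1: x=1/2 → posterior Inverse-Gamma(19/2, 221/40)
obs 2: x=-2 → posterior Inverse-Gamma(10, 221/40)
obs 3: x=-8 → posterior Inverse-Gamma(21/2, 941/40)
obs 4: x=5/4 → posterior Inverse-Gamma(11, 4609/160)
obs 5: x=3/2 → posterior Inverse-Gamma(23/2, 5589/160)
obs 6: x=0 → posterior Inverse-Gamma(12, 5909/160)
obs 7: x=6 → posterior Inverse-Gamma(25/2, 11029/160)
obs 8: x=-6 → posterior Inverse-Gamma(13, 12309/160)
obs 9: x=-2 → posterior Inverse-Gamma(27/2, 12309/160)
obs 10: x=-3/2 → posterior Inverse-Gamma(14, 12329/160)
obs 11: x=-2 → posterior Inverse-Gamma(29/2, 12329/160)

alpha=29/2, beta=12329/160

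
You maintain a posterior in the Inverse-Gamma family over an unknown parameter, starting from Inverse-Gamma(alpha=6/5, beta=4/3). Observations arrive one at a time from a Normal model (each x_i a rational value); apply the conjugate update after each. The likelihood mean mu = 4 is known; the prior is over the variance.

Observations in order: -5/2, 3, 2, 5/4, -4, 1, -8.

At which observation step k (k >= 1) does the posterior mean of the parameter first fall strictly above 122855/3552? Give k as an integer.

obs 1: x=-5/2 → posterior Inverse-Gamma(17/10, 539/24)
obs 2: x=3 → posterior Inverse-Gamma(11/5, 551/24)
obs 3: x=2 → posterior Inverse-Gamma(27/10, 599/24)
obs 4: x=5/4 → posterior Inverse-Gamma(16/5, 2759/96)
obs 5: x=-4 → posterior Inverse-Gamma(37/10, 5831/96)
obs 6: x=1 → posterior Inverse-Gamma(21/5, 6263/96)
obs 7: x=-8 → posterior Inverse-Gamma(47/10, 13175/96)

k = 7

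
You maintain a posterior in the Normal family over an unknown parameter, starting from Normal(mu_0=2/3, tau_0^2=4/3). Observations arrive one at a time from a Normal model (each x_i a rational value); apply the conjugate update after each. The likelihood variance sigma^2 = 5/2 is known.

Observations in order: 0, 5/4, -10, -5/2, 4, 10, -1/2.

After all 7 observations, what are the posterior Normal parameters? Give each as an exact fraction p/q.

mu_0=28/71, tau_0^2=20/71

obs 1: x=0 → posterior Normal(10/23, 20/23)
obs 2: x=5/4 → posterior Normal(20/31, 20/31)
obs 3: x=-10 → posterior Normal(-20/13, 20/39)
obs 4: x=-5/2 → posterior Normal(-80/47, 20/47)
obs 5: x=4 → posterior Normal(-48/55, 4/11)
obs 6: x=10 → posterior Normal(32/63, 20/63)
obs 7: x=-1/2 → posterior Normal(28/71, 20/71)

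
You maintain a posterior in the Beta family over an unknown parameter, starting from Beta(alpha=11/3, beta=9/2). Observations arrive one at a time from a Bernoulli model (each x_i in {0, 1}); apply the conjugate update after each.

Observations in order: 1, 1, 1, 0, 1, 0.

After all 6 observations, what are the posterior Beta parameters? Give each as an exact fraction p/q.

alpha=23/3, beta=13/2

obs 1: x=1 → posterior Beta(14/3, 9/2)
obs 2: x=1 → posterior Beta(17/3, 9/2)
obs 3: x=1 → posterior Beta(20/3, 9/2)
obs 4: x=0 → posterior Beta(20/3, 11/2)
obs 5: x=1 → posterior Beta(23/3, 11/2)
obs 6: x=0 → posterior Beta(23/3, 13/2)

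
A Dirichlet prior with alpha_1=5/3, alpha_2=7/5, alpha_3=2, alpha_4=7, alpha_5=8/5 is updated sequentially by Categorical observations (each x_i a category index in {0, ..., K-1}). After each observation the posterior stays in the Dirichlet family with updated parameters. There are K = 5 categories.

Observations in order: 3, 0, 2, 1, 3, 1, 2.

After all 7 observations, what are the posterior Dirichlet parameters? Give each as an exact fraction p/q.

obs 1: x=3 → posterior Dirichlet(5/3, 7/5, 2, 8, 8/5)
obs 2: x=0 → posterior Dirichlet(8/3, 7/5, 2, 8, 8/5)
obs 3: x=2 → posterior Dirichlet(8/3, 7/5, 3, 8, 8/5)
obs 4: x=1 → posterior Dirichlet(8/3, 12/5, 3, 8, 8/5)
obs 5: x=3 → posterior Dirichlet(8/3, 12/5, 3, 9, 8/5)
obs 6: x=1 → posterior Dirichlet(8/3, 17/5, 3, 9, 8/5)
obs 7: x=2 → posterior Dirichlet(8/3, 17/5, 4, 9, 8/5)

alpha_1=8/3, alpha_2=17/5, alpha_3=4, alpha_4=9, alpha_5=8/5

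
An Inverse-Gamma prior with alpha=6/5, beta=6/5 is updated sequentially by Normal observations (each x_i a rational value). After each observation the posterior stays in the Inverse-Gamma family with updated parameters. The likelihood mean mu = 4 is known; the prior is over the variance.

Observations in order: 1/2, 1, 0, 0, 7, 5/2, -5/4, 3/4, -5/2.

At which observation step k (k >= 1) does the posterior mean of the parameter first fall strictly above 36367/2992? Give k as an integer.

obs 1: x=1/2 → posterior Inverse-Gamma(17/10, 293/40)
obs 2: x=1 → posterior Inverse-Gamma(11/5, 473/40)
obs 3: x=0 → posterior Inverse-Gamma(27/10, 793/40)
obs 4: x=0 → posterior Inverse-Gamma(16/5, 1113/40)
obs 5: x=7 → posterior Inverse-Gamma(37/10, 1293/40)
obs 6: x=5/2 → posterior Inverse-Gamma(21/5, 669/20)
obs 7: x=-5/4 → posterior Inverse-Gamma(47/10, 7557/160)
obs 8: x=3/4 → posterior Inverse-Gamma(26/5, 4201/80)
obs 9: x=-5/2 → posterior Inverse-Gamma(57/10, 5891/80)

k = 4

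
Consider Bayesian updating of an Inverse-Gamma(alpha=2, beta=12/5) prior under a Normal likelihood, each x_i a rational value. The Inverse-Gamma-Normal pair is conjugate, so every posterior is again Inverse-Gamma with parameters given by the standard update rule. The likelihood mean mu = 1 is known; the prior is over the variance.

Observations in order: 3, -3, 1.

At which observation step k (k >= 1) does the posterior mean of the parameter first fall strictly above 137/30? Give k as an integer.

k = 2

obs 1: x=3 → posterior Inverse-Gamma(5/2, 22/5)
obs 2: x=-3 → posterior Inverse-Gamma(3, 62/5)
obs 3: x=1 → posterior Inverse-Gamma(7/2, 62/5)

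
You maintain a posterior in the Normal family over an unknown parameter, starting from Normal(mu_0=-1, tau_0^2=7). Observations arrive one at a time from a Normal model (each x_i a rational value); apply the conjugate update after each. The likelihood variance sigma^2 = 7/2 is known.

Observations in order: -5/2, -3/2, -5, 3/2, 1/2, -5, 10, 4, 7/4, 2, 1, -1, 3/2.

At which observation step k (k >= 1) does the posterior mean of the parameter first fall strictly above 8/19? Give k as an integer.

k = 10

obs 1: x=-5/2 → posterior Normal(-2, 7/3)
obs 2: x=-3/2 → posterior Normal(-9/5, 7/5)
obs 3: x=-5 → posterior Normal(-19/7, 1)
obs 4: x=3/2 → posterior Normal(-16/9, 7/9)
obs 5: x=1/2 → posterior Normal(-15/11, 7/11)
obs 6: x=-5 → posterior Normal(-25/13, 7/13)
obs 7: x=10 → posterior Normal(-1/3, 7/15)
obs 8: x=4 → posterior Normal(3/17, 7/17)
obs 9: x=7/4 → posterior Normal(13/38, 7/19)
obs 10: x=2 → posterior Normal(1/2, 1/3)
obs 11: x=1 → posterior Normal(25/46, 7/23)
obs 12: x=-1 → posterior Normal(21/50, 7/25)
obs 13: x=3/2 → posterior Normal(1/2, 7/27)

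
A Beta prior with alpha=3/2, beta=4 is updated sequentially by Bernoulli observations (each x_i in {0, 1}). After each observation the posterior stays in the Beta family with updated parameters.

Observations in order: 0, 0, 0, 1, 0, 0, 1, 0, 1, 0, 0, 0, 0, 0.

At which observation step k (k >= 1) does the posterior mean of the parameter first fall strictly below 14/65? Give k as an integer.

k = 2

obs 1: x=0 → posterior Beta(3/2, 5)
obs 2: x=0 → posterior Beta(3/2, 6)
obs 3: x=0 → posterior Beta(3/2, 7)
obs 4: x=1 → posterior Beta(5/2, 7)
obs 5: x=0 → posterior Beta(5/2, 8)
obs 6: x=0 → posterior Beta(5/2, 9)
obs 7: x=1 → posterior Beta(7/2, 9)
obs 8: x=0 → posterior Beta(7/2, 10)
obs 9: x=1 → posterior Beta(9/2, 10)
obs 10: x=0 → posterior Beta(9/2, 11)
obs 11: x=0 → posterior Beta(9/2, 12)
obs 12: x=0 → posterior Beta(9/2, 13)
obs 13: x=0 → posterior Beta(9/2, 14)
obs 14: x=0 → posterior Beta(9/2, 15)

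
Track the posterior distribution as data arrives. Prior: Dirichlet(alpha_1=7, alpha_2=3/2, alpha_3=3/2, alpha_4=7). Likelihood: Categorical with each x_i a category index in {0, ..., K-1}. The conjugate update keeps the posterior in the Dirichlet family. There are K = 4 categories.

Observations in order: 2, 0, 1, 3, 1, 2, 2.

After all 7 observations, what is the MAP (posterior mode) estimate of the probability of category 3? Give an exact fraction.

obs 1: x=2 → posterior Dirichlet(7, 3/2, 5/2, 7)
obs 2: x=0 → posterior Dirichlet(8, 3/2, 5/2, 7)
obs 3: x=1 → posterior Dirichlet(8, 5/2, 5/2, 7)
obs 4: x=3 → posterior Dirichlet(8, 5/2, 5/2, 8)
obs 5: x=1 → posterior Dirichlet(8, 7/2, 5/2, 8)
obs 6: x=2 → posterior Dirichlet(8, 7/2, 7/2, 8)
obs 7: x=2 → posterior Dirichlet(8, 7/2, 9/2, 8)

7/20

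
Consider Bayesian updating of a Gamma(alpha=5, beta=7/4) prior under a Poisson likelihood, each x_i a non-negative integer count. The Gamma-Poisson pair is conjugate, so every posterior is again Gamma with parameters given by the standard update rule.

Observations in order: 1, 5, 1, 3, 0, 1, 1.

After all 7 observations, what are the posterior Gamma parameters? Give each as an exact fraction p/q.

alpha=17, beta=35/4

obs 1: x=1 → posterior Gamma(6, 11/4)
obs 2: x=5 → posterior Gamma(11, 15/4)
obs 3: x=1 → posterior Gamma(12, 19/4)
obs 4: x=3 → posterior Gamma(15, 23/4)
obs 5: x=0 → posterior Gamma(15, 27/4)
obs 6: x=1 → posterior Gamma(16, 31/4)
obs 7: x=1 → posterior Gamma(17, 35/4)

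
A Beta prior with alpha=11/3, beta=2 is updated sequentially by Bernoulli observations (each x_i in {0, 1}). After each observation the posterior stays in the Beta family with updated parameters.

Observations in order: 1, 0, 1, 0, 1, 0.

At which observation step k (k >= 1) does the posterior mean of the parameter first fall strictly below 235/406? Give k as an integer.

k = 6

obs 1: x=1 → posterior Beta(14/3, 2)
obs 2: x=0 → posterior Beta(14/3, 3)
obs 3: x=1 → posterior Beta(17/3, 3)
obs 4: x=0 → posterior Beta(17/3, 4)
obs 5: x=1 → posterior Beta(20/3, 4)
obs 6: x=0 → posterior Beta(20/3, 5)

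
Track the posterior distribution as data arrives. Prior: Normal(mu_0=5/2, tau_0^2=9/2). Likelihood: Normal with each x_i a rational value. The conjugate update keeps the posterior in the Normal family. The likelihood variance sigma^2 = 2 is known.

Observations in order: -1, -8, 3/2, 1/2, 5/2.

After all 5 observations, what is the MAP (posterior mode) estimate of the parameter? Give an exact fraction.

-61/98

obs 1: x=-1 → posterior Normal(1/13, 18/13)
obs 2: x=-8 → posterior Normal(-71/22, 9/11)
obs 3: x=3/2 → posterior Normal(-115/62, 18/31)
obs 4: x=1/2 → posterior Normal(-53/40, 9/20)
obs 5: x=5/2 → posterior Normal(-61/98, 18/49)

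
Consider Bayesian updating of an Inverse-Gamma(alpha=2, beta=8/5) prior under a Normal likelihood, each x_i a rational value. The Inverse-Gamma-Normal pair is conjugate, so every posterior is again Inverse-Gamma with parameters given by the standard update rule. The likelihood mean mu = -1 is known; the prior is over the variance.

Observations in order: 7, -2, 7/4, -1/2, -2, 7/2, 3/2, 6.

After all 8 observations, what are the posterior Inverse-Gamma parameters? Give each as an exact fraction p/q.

alpha=6, beta=12201/160

obs 1: x=7 → posterior Inverse-Gamma(5/2, 168/5)
obs 2: x=-2 → posterior Inverse-Gamma(3, 341/10)
obs 3: x=7/4 → posterior Inverse-Gamma(7/2, 6061/160)
obs 4: x=-1/2 → posterior Inverse-Gamma(4, 6081/160)
obs 5: x=-2 → posterior Inverse-Gamma(9/2, 6161/160)
obs 6: x=7/2 → posterior Inverse-Gamma(5, 7781/160)
obs 7: x=3/2 → posterior Inverse-Gamma(11/2, 8281/160)
obs 8: x=6 → posterior Inverse-Gamma(6, 12201/160)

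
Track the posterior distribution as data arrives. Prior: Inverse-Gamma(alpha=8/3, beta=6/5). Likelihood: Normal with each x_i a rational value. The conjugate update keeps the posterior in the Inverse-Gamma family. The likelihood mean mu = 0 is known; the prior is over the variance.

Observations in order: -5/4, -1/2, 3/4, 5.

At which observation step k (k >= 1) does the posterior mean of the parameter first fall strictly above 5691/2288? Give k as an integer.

k = 4

obs 1: x=-5/4 → posterior Inverse-Gamma(19/6, 317/160)
obs 2: x=-1/2 → posterior Inverse-Gamma(11/3, 337/160)
obs 3: x=3/4 → posterior Inverse-Gamma(25/6, 191/80)
obs 4: x=5 → posterior Inverse-Gamma(14/3, 1191/80)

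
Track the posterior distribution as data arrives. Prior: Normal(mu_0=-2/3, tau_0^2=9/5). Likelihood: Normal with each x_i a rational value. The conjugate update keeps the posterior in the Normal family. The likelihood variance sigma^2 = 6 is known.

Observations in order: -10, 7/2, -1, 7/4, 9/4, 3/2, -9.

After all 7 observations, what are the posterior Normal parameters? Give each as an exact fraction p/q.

mu_0=-119/93, tau_0^2=18/31

obs 1: x=-10 → posterior Normal(-110/39, 18/13)
obs 2: x=7/2 → posterior Normal(-157/96, 9/8)
obs 3: x=-1 → posterior Normal(-175/114, 18/19)
obs 4: x=7/4 → posterior Normal(-287/264, 9/11)
obs 5: x=9/4 → posterior Normal(-103/150, 18/25)
obs 6: x=3/2 → posterior Normal(-19/42, 9/14)
obs 7: x=-9 → posterior Normal(-119/93, 18/31)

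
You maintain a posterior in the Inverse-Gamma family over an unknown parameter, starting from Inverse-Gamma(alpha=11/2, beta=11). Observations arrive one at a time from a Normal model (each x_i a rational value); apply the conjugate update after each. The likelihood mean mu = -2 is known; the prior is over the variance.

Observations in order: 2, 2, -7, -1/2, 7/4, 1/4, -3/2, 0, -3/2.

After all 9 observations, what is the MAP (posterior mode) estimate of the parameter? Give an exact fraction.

obs 1: x=2 → posterior Inverse-Gamma(6, 19)
obs 2: x=2 → posterior Inverse-Gamma(13/2, 27)
obs 3: x=-7 → posterior Inverse-Gamma(7, 79/2)
obs 4: x=-1/2 → posterior Inverse-Gamma(15/2, 325/8)
obs 5: x=7/4 → posterior Inverse-Gamma(8, 1525/32)
obs 6: x=1/4 → posterior Inverse-Gamma(17/2, 803/16)
obs 7: x=-3/2 → posterior Inverse-Gamma(9, 805/16)
obs 8: x=0 → posterior Inverse-Gamma(19/2, 837/16)
obs 9: x=-3/2 → posterior Inverse-Gamma(10, 839/16)

839/176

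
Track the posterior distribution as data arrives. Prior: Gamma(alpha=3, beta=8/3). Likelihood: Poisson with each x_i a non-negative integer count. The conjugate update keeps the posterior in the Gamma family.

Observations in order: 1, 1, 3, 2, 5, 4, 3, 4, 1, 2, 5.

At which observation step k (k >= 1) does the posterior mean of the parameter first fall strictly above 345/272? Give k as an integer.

obs 1: x=1 → posterior Gamma(4, 11/3)
obs 2: x=1 → posterior Gamma(5, 14/3)
obs 3: x=3 → posterior Gamma(8, 17/3)
obs 4: x=2 → posterior Gamma(10, 20/3)
obs 5: x=5 → posterior Gamma(15, 23/3)
obs 6: x=4 → posterior Gamma(19, 26/3)
obs 7: x=3 → posterior Gamma(22, 29/3)
obs 8: x=4 → posterior Gamma(26, 32/3)
obs 9: x=1 → posterior Gamma(27, 35/3)
obs 10: x=2 → posterior Gamma(29, 38/3)
obs 11: x=5 → posterior Gamma(34, 41/3)

k = 3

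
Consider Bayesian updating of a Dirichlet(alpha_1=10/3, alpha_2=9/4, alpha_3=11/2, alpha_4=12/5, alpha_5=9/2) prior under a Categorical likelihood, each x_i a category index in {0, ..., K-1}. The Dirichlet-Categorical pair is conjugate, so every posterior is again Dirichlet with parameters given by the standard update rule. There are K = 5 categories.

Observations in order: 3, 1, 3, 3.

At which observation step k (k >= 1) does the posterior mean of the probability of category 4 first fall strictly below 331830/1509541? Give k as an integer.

obs 1: x=3 → posterior Dirichlet(10/3, 9/4, 11/2, 17/5, 9/2)
obs 2: x=1 → posterior Dirichlet(10/3, 13/4, 11/2, 17/5, 9/2)
obs 3: x=3 → posterior Dirichlet(10/3, 13/4, 11/2, 22/5, 9/2)
obs 4: x=3 → posterior Dirichlet(10/3, 13/4, 11/2, 27/5, 9/2)

k = 3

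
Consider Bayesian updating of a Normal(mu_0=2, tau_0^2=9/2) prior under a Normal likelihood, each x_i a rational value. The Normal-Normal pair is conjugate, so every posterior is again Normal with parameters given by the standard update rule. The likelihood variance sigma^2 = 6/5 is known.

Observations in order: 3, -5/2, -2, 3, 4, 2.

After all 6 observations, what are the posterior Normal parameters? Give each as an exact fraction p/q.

mu_0=241/188, tau_0^2=9/47

obs 1: x=3 → posterior Normal(53/19, 18/19)
obs 2: x=-5/2 → posterior Normal(31/68, 9/17)
obs 3: x=-2 → posterior Normal(-29/98, 18/49)
obs 4: x=3 → posterior Normal(61/128, 9/32)
obs 5: x=4 → posterior Normal(181/158, 18/79)
obs 6: x=2 → posterior Normal(241/188, 9/47)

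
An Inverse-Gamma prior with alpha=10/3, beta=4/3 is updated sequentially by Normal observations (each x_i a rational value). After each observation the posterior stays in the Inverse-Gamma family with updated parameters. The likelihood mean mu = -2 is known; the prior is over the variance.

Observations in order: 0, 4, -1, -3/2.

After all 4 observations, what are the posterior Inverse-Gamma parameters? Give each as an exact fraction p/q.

obs 1: x=0 → posterior Inverse-Gamma(23/6, 10/3)
obs 2: x=4 → posterior Inverse-Gamma(13/3, 64/3)
obs 3: x=-1 → posterior Inverse-Gamma(29/6, 131/6)
obs 4: x=-3/2 → posterior Inverse-Gamma(16/3, 527/24)

alpha=16/3, beta=527/24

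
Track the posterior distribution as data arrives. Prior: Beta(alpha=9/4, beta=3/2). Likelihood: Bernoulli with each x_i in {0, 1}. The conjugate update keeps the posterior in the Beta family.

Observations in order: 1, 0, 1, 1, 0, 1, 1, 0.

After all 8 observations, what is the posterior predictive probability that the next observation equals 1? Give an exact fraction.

obs 1: x=1 → posterior Beta(13/4, 3/2)
obs 2: x=0 → posterior Beta(13/4, 5/2)
obs 3: x=1 → posterior Beta(17/4, 5/2)
obs 4: x=1 → posterior Beta(21/4, 5/2)
obs 5: x=0 → posterior Beta(21/4, 7/2)
obs 6: x=1 → posterior Beta(25/4, 7/2)
obs 7: x=1 → posterior Beta(29/4, 7/2)
obs 8: x=0 → posterior Beta(29/4, 9/2)

29/47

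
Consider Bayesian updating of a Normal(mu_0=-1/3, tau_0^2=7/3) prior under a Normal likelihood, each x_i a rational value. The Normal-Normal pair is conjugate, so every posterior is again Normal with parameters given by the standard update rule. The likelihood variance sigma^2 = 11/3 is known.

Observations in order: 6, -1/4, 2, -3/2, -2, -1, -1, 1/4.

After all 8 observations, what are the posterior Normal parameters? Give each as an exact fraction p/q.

mu_0=83/402, tau_0^2=77/201

obs 1: x=6 → posterior Normal(115/54, 77/54)
obs 2: x=-1/4 → posterior Normal(439/300, 77/75)
obs 3: x=2 → posterior Normal(607/384, 77/96)
obs 4: x=-3/2 → posterior Normal(37/36, 77/117)
obs 5: x=-2 → posterior Normal(313/552, 77/138)
obs 6: x=-1 → posterior Normal(229/636, 77/159)
obs 7: x=-1 → posterior Normal(29/144, 77/180)
obs 8: x=1/4 → posterior Normal(83/402, 77/201)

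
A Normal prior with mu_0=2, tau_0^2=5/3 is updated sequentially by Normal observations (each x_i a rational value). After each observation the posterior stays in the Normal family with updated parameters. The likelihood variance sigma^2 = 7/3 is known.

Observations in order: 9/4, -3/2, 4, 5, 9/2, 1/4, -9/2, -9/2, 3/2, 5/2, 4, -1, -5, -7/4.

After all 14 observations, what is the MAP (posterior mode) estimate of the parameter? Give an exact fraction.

171/308

obs 1: x=9/4 → posterior Normal(101/48, 35/36)
obs 2: x=-3/2 → posterior Normal(71/68, 35/51)
obs 3: x=4 → posterior Normal(151/88, 35/66)
obs 4: x=5 → posterior Normal(251/108, 35/81)
obs 5: x=9/2 → posterior Normal(341/128, 35/96)
obs 6: x=1/4 → posterior Normal(173/74, 35/111)
obs 7: x=-9/2 → posterior Normal(32/21, 5/18)
obs 8: x=-9/2 → posterior Normal(83/94, 35/141)
obs 9: x=3/2 → posterior Normal(49/52, 35/156)
obs 10: x=5/2 → posterior Normal(41/38, 35/171)
obs 11: x=4 → posterior Normal(163/124, 35/186)
obs 12: x=-1 → posterior Normal(153/134, 35/201)
obs 13: x=-5 → posterior Normal(103/144, 35/216)
obs 14: x=-7/4 → posterior Normal(171/308, 5/33)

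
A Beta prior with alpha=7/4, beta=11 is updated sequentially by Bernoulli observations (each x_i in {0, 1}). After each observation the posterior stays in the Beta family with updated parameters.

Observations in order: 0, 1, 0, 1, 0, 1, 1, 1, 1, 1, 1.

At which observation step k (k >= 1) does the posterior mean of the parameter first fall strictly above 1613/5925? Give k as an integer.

obs 1: x=0 → posterior Beta(7/4, 12)
obs 2: x=1 → posterior Beta(11/4, 12)
obs 3: x=0 → posterior Beta(11/4, 13)
obs 4: x=1 → posterior Beta(15/4, 13)
obs 5: x=0 → posterior Beta(15/4, 14)
obs 6: x=1 → posterior Beta(19/4, 14)
obs 7: x=1 → posterior Beta(23/4, 14)
obs 8: x=1 → posterior Beta(27/4, 14)
obs 9: x=1 → posterior Beta(31/4, 14)
obs 10: x=1 → posterior Beta(35/4, 14)
obs 11: x=1 → posterior Beta(39/4, 14)

k = 7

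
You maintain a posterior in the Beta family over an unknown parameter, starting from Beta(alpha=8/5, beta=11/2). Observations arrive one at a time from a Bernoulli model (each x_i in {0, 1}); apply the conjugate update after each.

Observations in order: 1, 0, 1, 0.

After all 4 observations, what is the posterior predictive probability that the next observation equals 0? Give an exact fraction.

obs 1: x=1 → posterior Beta(13/5, 11/2)
obs 2: x=0 → posterior Beta(13/5, 13/2)
obs 3: x=1 → posterior Beta(18/5, 13/2)
obs 4: x=0 → posterior Beta(18/5, 15/2)

25/37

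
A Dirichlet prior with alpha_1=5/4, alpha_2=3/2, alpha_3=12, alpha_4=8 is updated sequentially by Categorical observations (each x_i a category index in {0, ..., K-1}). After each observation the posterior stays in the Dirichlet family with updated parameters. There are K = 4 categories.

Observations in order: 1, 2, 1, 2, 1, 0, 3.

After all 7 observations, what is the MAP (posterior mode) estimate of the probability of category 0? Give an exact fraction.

5/103

obs 1: x=1 → posterior Dirichlet(5/4, 5/2, 12, 8)
obs 2: x=2 → posterior Dirichlet(5/4, 5/2, 13, 8)
obs 3: x=1 → posterior Dirichlet(5/4, 7/2, 13, 8)
obs 4: x=2 → posterior Dirichlet(5/4, 7/2, 14, 8)
obs 5: x=1 → posterior Dirichlet(5/4, 9/2, 14, 8)
obs 6: x=0 → posterior Dirichlet(9/4, 9/2, 14, 8)
obs 7: x=3 → posterior Dirichlet(9/4, 9/2, 14, 9)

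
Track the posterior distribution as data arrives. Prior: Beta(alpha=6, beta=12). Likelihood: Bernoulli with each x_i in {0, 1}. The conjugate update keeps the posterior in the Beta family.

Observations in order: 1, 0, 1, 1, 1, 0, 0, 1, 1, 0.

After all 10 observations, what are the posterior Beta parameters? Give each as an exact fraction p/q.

obs 1: x=1 → posterior Beta(7, 12)
obs 2: x=0 → posterior Beta(7, 13)
obs 3: x=1 → posterior Beta(8, 13)
obs 4: x=1 → posterior Beta(9, 13)
obs 5: x=1 → posterior Beta(10, 13)
obs 6: x=0 → posterior Beta(10, 14)
obs 7: x=0 → posterior Beta(10, 15)
obs 8: x=1 → posterior Beta(11, 15)
obs 9: x=1 → posterior Beta(12, 15)
obs 10: x=0 → posterior Beta(12, 16)

alpha=12, beta=16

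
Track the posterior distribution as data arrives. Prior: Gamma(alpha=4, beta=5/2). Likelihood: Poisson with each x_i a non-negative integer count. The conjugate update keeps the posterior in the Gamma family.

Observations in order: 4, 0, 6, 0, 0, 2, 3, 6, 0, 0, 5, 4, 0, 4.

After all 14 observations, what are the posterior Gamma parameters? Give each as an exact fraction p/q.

alpha=38, beta=33/2

obs 1: x=4 → posterior Gamma(8, 7/2)
obs 2: x=0 → posterior Gamma(8, 9/2)
obs 3: x=6 → posterior Gamma(14, 11/2)
obs 4: x=0 → posterior Gamma(14, 13/2)
obs 5: x=0 → posterior Gamma(14, 15/2)
obs 6: x=2 → posterior Gamma(16, 17/2)
obs 7: x=3 → posterior Gamma(19, 19/2)
obs 8: x=6 → posterior Gamma(25, 21/2)
obs 9: x=0 → posterior Gamma(25, 23/2)
obs 10: x=0 → posterior Gamma(25, 25/2)
obs 11: x=5 → posterior Gamma(30, 27/2)
obs 12: x=4 → posterior Gamma(34, 29/2)
obs 13: x=0 → posterior Gamma(34, 31/2)
obs 14: x=4 → posterior Gamma(38, 33/2)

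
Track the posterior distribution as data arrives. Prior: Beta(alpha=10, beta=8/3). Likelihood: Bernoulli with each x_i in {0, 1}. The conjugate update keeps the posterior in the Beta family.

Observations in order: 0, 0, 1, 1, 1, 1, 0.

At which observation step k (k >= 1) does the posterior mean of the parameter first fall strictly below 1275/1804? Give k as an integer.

k = 2

obs 1: x=0 → posterior Beta(10, 11/3)
obs 2: x=0 → posterior Beta(10, 14/3)
obs 3: x=1 → posterior Beta(11, 14/3)
obs 4: x=1 → posterior Beta(12, 14/3)
obs 5: x=1 → posterior Beta(13, 14/3)
obs 6: x=1 → posterior Beta(14, 14/3)
obs 7: x=0 → posterior Beta(14, 17/3)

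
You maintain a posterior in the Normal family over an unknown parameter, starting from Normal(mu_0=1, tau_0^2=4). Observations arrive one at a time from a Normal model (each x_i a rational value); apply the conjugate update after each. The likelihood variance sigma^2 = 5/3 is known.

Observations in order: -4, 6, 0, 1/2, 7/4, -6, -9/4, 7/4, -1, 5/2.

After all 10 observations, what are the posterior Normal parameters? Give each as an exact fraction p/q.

obs 1: x=-4 → posterior Normal(-43/17, 20/17)
obs 2: x=6 → posterior Normal(1, 20/29)
obs 3: x=0 → posterior Normal(29/41, 20/41)
obs 4: x=1/2 → posterior Normal(35/53, 20/53)
obs 5: x=7/4 → posterior Normal(56/65, 4/13)
obs 6: x=-6 → posterior Normal(-16/77, 20/77)
obs 7: x=-9/4 → posterior Normal(-43/89, 20/89)
obs 8: x=7/4 → posterior Normal(-22/101, 20/101)
obs 9: x=-1 → posterior Normal(-34/113, 20/113)
obs 10: x=5/2 → posterior Normal(-4/125, 4/25)

mu_0=-4/125, tau_0^2=4/25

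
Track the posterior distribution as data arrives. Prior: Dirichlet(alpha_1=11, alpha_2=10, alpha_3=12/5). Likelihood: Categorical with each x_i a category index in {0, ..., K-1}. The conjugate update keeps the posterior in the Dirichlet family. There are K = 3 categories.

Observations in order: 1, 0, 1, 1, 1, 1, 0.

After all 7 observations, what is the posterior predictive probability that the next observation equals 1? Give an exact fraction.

obs 1: x=1 → posterior Dirichlet(11, 11, 12/5)
obs 2: x=0 → posterior Dirichlet(12, 11, 12/5)
obs 3: x=1 → posterior Dirichlet(12, 12, 12/5)
obs 4: x=1 → posterior Dirichlet(12, 13, 12/5)
obs 5: x=1 → posterior Dirichlet(12, 14, 12/5)
obs 6: x=1 → posterior Dirichlet(12, 15, 12/5)
obs 7: x=0 → posterior Dirichlet(13, 15, 12/5)

75/152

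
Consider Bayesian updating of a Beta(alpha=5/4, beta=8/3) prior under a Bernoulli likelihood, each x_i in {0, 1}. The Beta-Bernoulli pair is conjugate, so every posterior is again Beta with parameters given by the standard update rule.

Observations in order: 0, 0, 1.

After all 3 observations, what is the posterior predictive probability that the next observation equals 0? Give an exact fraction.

56/83

obs 1: x=0 → posterior Beta(5/4, 11/3)
obs 2: x=0 → posterior Beta(5/4, 14/3)
obs 3: x=1 → posterior Beta(9/4, 14/3)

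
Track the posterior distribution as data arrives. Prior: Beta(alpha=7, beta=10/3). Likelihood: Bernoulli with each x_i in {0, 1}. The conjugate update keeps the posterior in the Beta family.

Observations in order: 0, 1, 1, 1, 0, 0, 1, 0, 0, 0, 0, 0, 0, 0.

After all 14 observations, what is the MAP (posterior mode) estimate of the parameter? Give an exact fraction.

obs 1: x=0 → posterior Beta(7, 13/3)
obs 2: x=1 → posterior Beta(8, 13/3)
obs 3: x=1 → posterior Beta(9, 13/3)
obs 4: x=1 → posterior Beta(10, 13/3)
obs 5: x=0 → posterior Beta(10, 16/3)
obs 6: x=0 → posterior Beta(10, 19/3)
obs 7: x=1 → posterior Beta(11, 19/3)
obs 8: x=0 → posterior Beta(11, 22/3)
obs 9: x=0 → posterior Beta(11, 25/3)
obs 10: x=0 → posterior Beta(11, 28/3)
obs 11: x=0 → posterior Beta(11, 31/3)
obs 12: x=0 → posterior Beta(11, 34/3)
obs 13: x=0 → posterior Beta(11, 37/3)
obs 14: x=0 → posterior Beta(11, 40/3)

30/67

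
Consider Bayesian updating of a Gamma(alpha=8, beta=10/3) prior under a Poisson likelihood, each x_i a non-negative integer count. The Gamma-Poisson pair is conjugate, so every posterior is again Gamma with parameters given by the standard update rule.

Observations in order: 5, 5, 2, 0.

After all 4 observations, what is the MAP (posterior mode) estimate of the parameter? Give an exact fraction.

57/22

obs 1: x=5 → posterior Gamma(13, 13/3)
obs 2: x=5 → posterior Gamma(18, 16/3)
obs 3: x=2 → posterior Gamma(20, 19/3)
obs 4: x=0 → posterior Gamma(20, 22/3)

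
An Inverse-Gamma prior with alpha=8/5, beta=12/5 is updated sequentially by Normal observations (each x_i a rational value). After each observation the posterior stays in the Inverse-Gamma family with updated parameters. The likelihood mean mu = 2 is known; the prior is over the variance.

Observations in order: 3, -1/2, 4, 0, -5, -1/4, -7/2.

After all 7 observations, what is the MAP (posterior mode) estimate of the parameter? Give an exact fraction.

obs 1: x=3 → posterior Inverse-Gamma(21/10, 29/10)
obs 2: x=-1/2 → posterior Inverse-Gamma(13/5, 241/40)
obs 3: x=4 → posterior Inverse-Gamma(31/10, 321/40)
obs 4: x=0 → posterior Inverse-Gamma(18/5, 401/40)
obs 5: x=-5 → posterior Inverse-Gamma(41/10, 1381/40)
obs 6: x=-1/4 → posterior Inverse-Gamma(23/5, 5929/160)
obs 7: x=-7/2 → posterior Inverse-Gamma(51/10, 8349/160)

8349/976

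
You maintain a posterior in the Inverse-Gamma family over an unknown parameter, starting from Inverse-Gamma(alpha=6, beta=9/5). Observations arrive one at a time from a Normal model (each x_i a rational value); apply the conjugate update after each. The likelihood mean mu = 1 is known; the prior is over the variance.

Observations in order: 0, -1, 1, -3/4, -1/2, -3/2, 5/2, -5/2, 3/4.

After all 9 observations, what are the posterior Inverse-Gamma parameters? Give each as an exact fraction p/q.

alpha=21/2, beta=1389/80

obs 1: x=0 → posterior Inverse-Gamma(13/2, 23/10)
obs 2: x=-1 → posterior Inverse-Gamma(7, 43/10)
obs 3: x=1 → posterior Inverse-Gamma(15/2, 43/10)
obs 4: x=-3/4 → posterior Inverse-Gamma(8, 933/160)
obs 5: x=-1/2 → posterior Inverse-Gamma(17/2, 1113/160)
obs 6: x=-3/2 → posterior Inverse-Gamma(9, 1613/160)
obs 7: x=5/2 → posterior Inverse-Gamma(19/2, 1793/160)
obs 8: x=-5/2 → posterior Inverse-Gamma(10, 2773/160)
obs 9: x=3/4 → posterior Inverse-Gamma(21/2, 1389/80)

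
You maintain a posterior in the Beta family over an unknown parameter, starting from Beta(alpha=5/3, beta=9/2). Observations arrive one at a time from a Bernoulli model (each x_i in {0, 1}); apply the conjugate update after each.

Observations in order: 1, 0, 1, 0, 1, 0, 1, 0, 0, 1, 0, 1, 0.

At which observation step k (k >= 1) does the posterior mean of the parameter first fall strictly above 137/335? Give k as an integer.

obs 1: x=1 → posterior Beta(8/3, 9/2)
obs 2: x=0 → posterior Beta(8/3, 11/2)
obs 3: x=1 → posterior Beta(11/3, 11/2)
obs 4: x=0 → posterior Beta(11/3, 13/2)
obs 5: x=1 → posterior Beta(14/3, 13/2)
obs 6: x=0 → posterior Beta(14/3, 15/2)
obs 7: x=1 → posterior Beta(17/3, 15/2)
obs 8: x=0 → posterior Beta(17/3, 17/2)
obs 9: x=0 → posterior Beta(17/3, 19/2)
obs 10: x=1 → posterior Beta(20/3, 19/2)
obs 11: x=0 → posterior Beta(20/3, 21/2)
obs 12: x=1 → posterior Beta(23/3, 21/2)
obs 13: x=0 → posterior Beta(23/3, 23/2)

k = 5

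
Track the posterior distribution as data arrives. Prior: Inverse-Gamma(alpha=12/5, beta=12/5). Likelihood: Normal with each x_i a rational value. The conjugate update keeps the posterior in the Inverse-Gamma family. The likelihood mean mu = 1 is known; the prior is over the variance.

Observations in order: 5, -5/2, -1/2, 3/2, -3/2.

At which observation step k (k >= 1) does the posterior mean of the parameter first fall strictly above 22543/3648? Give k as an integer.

k = 2

obs 1: x=5 → posterior Inverse-Gamma(29/10, 52/5)
obs 2: x=-5/2 → posterior Inverse-Gamma(17/5, 661/40)
obs 3: x=-1/2 → posterior Inverse-Gamma(39/10, 353/20)
obs 4: x=3/2 → posterior Inverse-Gamma(22/5, 711/40)
obs 5: x=-3/2 → posterior Inverse-Gamma(49/10, 209/10)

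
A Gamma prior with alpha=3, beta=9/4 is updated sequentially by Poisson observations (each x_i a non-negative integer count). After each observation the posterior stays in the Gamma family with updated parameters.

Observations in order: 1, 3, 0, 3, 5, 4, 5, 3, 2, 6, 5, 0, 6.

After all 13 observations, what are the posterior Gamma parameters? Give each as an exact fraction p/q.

alpha=46, beta=61/4

obs 1: x=1 → posterior Gamma(4, 13/4)
obs 2: x=3 → posterior Gamma(7, 17/4)
obs 3: x=0 → posterior Gamma(7, 21/4)
obs 4: x=3 → posterior Gamma(10, 25/4)
obs 5: x=5 → posterior Gamma(15, 29/4)
obs 6: x=4 → posterior Gamma(19, 33/4)
obs 7: x=5 → posterior Gamma(24, 37/4)
obs 8: x=3 → posterior Gamma(27, 41/4)
obs 9: x=2 → posterior Gamma(29, 45/4)
obs 10: x=6 → posterior Gamma(35, 49/4)
obs 11: x=5 → posterior Gamma(40, 53/4)
obs 12: x=0 → posterior Gamma(40, 57/4)
obs 13: x=6 → posterior Gamma(46, 61/4)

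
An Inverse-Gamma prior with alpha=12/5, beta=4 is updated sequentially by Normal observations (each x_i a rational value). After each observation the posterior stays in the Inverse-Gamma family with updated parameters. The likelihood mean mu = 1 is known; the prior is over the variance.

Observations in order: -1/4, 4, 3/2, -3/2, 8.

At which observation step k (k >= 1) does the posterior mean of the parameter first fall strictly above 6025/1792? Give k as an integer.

k = 2

obs 1: x=-1/4 → posterior Inverse-Gamma(29/10, 153/32)
obs 2: x=4 → posterior Inverse-Gamma(17/5, 297/32)
obs 3: x=3/2 → posterior Inverse-Gamma(39/10, 301/32)
obs 4: x=-3/2 → posterior Inverse-Gamma(22/5, 401/32)
obs 5: x=8 → posterior Inverse-Gamma(49/10, 1185/32)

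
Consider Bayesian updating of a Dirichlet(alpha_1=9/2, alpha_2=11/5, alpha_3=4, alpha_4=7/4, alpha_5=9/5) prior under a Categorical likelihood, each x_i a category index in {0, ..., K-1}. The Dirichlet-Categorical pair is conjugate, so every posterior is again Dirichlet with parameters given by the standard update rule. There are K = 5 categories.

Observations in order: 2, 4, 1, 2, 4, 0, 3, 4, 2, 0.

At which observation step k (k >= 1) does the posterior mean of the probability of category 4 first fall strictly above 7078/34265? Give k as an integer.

obs 1: x=2 → posterior Dirichlet(9/2, 11/5, 5, 7/4, 9/5)
obs 2: x=4 → posterior Dirichlet(9/2, 11/5, 5, 7/4, 14/5)
obs 3: x=1 → posterior Dirichlet(9/2, 16/5, 5, 7/4, 14/5)
obs 4: x=2 → posterior Dirichlet(9/2, 16/5, 6, 7/4, 14/5)
obs 5: x=4 → posterior Dirichlet(9/2, 16/5, 6, 7/4, 19/5)
obs 6: x=0 → posterior Dirichlet(11/2, 16/5, 6, 7/4, 19/5)
obs 7: x=3 → posterior Dirichlet(11/2, 16/5, 6, 11/4, 19/5)
obs 8: x=4 → posterior Dirichlet(11/2, 16/5, 6, 11/4, 24/5)
obs 9: x=2 → posterior Dirichlet(11/2, 16/5, 7, 11/4, 24/5)
obs 10: x=0 → posterior Dirichlet(13/2, 16/5, 7, 11/4, 24/5)

k = 8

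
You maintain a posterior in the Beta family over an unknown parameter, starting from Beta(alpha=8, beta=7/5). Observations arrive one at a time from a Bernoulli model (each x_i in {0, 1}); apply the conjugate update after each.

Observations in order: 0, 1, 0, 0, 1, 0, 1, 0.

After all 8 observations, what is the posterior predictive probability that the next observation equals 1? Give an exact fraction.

obs 1: x=0 → posterior Beta(8, 12/5)
obs 2: x=1 → posterior Beta(9, 12/5)
obs 3: x=0 → posterior Beta(9, 17/5)
obs 4: x=0 → posterior Beta(9, 22/5)
obs 5: x=1 → posterior Beta(10, 22/5)
obs 6: x=0 → posterior Beta(10, 27/5)
obs 7: x=1 → posterior Beta(11, 27/5)
obs 8: x=0 → posterior Beta(11, 32/5)

55/87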